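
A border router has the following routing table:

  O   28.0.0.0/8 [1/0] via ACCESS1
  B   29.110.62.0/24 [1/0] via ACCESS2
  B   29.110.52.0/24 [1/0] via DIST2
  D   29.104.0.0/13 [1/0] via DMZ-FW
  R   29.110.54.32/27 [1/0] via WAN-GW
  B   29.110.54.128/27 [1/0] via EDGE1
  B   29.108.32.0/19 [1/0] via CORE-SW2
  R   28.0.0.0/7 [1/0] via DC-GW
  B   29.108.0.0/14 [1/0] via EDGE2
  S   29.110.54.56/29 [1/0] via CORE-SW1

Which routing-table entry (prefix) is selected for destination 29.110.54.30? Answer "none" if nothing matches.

29.108.0.0/14

Entries matching 29.110.54.30:
  28.0.0.0/7 (28.0.0.0 - 29.255.255.255)
  29.104.0.0/13 (29.104.0.0 - 29.111.255.255)
  29.108.0.0/14 (29.108.0.0 - 29.111.255.255)
Most specific is 29.108.0.0/14.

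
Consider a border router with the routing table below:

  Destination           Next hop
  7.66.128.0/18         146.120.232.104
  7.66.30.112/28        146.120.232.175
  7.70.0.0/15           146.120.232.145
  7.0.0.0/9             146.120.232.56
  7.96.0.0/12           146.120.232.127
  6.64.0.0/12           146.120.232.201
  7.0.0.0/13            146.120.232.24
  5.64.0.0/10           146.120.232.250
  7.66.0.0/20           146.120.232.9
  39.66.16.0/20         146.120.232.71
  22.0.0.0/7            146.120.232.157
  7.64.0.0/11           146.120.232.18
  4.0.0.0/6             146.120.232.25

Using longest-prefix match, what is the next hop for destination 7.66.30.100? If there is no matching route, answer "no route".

146.120.232.18

Routes whose prefix contains 7.66.30.100:
  4.0.0.0/6 (4.0.0.0 - 7.255.255.255) -> 146.120.232.25
  7.0.0.0/9 (7.0.0.0 - 7.127.255.255) -> 146.120.232.56
  7.64.0.0/11 (7.64.0.0 - 7.95.255.255) -> 146.120.232.18
More-specific entries that do NOT match:
  7.66.30.112/28 (7.66.30.112 - 7.66.30.127) does not contain 7.66.30.100
  7.66.0.0/20 (7.66.0.0 - 7.66.15.255) does not contain 7.66.30.100
  39.66.16.0/20 (39.66.16.0 - 39.66.31.255) does not contain 7.66.30.100
  7.66.128.0/18 (7.66.128.0 - 7.66.191.255) does not contain 7.66.30.100
  7.70.0.0/15 (7.70.0.0 - 7.71.255.255) does not contain 7.66.30.100
  7.0.0.0/13 (7.0.0.0 - 7.7.255.255) does not contain 7.66.30.100
  7.96.0.0/12 (7.96.0.0 - 7.111.255.255) does not contain 7.66.30.100
  6.64.0.0/12 (6.64.0.0 - 6.79.255.255) does not contain 7.66.30.100
Longest matching prefix is /11 -> next hop 146.120.232.18.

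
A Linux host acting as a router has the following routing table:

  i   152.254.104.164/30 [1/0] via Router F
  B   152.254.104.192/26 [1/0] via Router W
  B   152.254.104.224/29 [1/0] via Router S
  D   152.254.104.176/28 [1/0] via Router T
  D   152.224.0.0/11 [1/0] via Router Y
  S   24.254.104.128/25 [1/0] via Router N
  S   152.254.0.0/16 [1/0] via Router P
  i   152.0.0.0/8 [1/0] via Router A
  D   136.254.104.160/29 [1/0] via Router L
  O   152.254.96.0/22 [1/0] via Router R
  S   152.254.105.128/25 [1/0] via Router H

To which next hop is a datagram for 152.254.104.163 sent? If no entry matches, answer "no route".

Router P

Routes whose prefix contains 152.254.104.163:
  152.0.0.0/8 (152.0.0.0 - 152.255.255.255) -> Router A
  152.224.0.0/11 (152.224.0.0 - 152.255.255.255) -> Router Y
  152.254.0.0/16 (152.254.0.0 - 152.254.255.255) -> Router P
More-specific entries that do NOT match:
  152.254.104.164/30 (152.254.104.164 - 152.254.104.167) does not contain 152.254.104.163
  152.254.104.224/29 (152.254.104.224 - 152.254.104.231) does not contain 152.254.104.163
  136.254.104.160/29 (136.254.104.160 - 136.254.104.167) does not contain 152.254.104.163
  152.254.104.176/28 (152.254.104.176 - 152.254.104.191) does not contain 152.254.104.163
  152.254.104.192/26 (152.254.104.192 - 152.254.104.255) does not contain 152.254.104.163
  24.254.104.128/25 (24.254.104.128 - 24.254.104.255) does not contain 152.254.104.163
  152.254.105.128/25 (152.254.105.128 - 152.254.105.255) does not contain 152.254.104.163
  152.254.96.0/22 (152.254.96.0 - 152.254.99.255) does not contain 152.254.104.163
Longest matching prefix is /16 -> next hop Router P.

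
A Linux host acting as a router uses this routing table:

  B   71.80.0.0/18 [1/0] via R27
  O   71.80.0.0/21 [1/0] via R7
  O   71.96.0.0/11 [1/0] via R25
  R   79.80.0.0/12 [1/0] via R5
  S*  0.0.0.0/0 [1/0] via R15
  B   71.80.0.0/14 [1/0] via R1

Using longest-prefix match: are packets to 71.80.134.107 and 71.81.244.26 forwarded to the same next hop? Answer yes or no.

yes

71.80.134.107: longest match 71.80.0.0/14 -> R1
71.81.244.26: longest match 71.80.0.0/14 -> R1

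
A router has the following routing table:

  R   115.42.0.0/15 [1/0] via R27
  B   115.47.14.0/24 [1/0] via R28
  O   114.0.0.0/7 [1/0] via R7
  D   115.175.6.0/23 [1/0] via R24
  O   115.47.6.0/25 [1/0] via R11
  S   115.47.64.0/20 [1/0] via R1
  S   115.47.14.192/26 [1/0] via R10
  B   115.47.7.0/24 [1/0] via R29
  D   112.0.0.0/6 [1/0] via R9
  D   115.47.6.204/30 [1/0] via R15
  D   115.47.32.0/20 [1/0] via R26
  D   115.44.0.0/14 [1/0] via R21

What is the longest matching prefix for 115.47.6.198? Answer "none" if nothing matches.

115.44.0.0/14

Entries matching 115.47.6.198:
  112.0.0.0/6 (112.0.0.0 - 115.255.255.255)
  114.0.0.0/7 (114.0.0.0 - 115.255.255.255)
  115.44.0.0/14 (115.44.0.0 - 115.47.255.255)
Most specific is 115.44.0.0/14.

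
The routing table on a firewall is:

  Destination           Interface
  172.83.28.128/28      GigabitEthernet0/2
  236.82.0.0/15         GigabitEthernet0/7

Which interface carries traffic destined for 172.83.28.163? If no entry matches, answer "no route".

No entry's prefix contains 172.83.28.163; there is no default route.

no route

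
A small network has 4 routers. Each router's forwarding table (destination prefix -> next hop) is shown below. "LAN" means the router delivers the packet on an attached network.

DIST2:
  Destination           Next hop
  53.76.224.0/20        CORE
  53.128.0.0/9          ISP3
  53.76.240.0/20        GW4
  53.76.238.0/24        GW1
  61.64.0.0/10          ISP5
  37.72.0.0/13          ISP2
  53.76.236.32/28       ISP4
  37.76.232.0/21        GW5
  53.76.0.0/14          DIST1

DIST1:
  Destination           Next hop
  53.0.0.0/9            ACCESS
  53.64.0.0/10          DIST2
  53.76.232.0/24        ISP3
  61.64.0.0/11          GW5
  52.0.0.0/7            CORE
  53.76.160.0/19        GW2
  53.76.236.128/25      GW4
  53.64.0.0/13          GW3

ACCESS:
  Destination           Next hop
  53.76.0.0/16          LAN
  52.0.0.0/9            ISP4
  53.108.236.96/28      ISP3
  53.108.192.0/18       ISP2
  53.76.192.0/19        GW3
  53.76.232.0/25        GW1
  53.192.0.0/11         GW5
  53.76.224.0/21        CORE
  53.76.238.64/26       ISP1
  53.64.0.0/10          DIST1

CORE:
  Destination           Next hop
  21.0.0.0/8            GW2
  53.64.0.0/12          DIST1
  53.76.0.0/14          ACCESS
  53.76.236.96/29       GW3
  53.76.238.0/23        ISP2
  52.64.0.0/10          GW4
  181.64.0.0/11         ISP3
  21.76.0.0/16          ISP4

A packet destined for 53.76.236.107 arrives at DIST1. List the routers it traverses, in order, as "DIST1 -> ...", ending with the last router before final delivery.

At DIST1: longest match for 53.76.236.107 is 53.64.0.0/10 -> DIST2
At DIST2: longest match for 53.76.236.107 is 53.76.224.0/20 -> CORE
At CORE: longest match for 53.76.236.107 is 53.76.0.0/14 -> ACCESS
At ACCESS: longest match for 53.76.236.107 is 53.76.0.0/16 -> LAN

DIST1 -> DIST2 -> CORE -> ACCESS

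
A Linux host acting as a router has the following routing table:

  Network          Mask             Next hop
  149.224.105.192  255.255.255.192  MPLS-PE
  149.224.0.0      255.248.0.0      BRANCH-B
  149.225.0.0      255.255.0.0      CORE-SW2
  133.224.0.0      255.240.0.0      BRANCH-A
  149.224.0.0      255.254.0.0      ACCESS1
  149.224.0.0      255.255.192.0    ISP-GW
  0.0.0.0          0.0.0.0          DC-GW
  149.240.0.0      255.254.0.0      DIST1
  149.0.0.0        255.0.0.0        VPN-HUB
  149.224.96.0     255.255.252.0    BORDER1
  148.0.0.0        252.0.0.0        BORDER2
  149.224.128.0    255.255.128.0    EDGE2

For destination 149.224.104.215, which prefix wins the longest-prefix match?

149.224.0.0/15

Entries matching 149.224.104.215:
  0.0.0.0/0 (default, matches everything)
  148.0.0.0/6 (148.0.0.0 - 151.255.255.255)
  149.0.0.0/8 (149.0.0.0 - 149.255.255.255)
  149.224.0.0/13 (149.224.0.0 - 149.231.255.255)
  149.224.0.0/15 (149.224.0.0 - 149.225.255.255)
Most specific is 149.224.0.0/15.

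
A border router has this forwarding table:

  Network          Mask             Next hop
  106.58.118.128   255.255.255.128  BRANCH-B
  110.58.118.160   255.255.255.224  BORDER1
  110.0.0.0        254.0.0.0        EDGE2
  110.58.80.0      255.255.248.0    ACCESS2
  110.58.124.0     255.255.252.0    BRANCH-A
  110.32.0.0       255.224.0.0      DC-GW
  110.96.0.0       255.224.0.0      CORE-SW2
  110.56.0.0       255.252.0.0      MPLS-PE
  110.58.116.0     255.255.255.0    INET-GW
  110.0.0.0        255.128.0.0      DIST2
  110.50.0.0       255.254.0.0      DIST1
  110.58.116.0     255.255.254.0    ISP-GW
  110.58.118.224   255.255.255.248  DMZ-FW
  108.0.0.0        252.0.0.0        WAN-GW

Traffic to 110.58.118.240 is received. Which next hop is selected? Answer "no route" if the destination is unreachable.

Routes whose prefix contains 110.58.118.240:
  108.0.0.0/6 (108.0.0.0 - 111.255.255.255) -> WAN-GW
  110.0.0.0/7 (110.0.0.0 - 111.255.255.255) -> EDGE2
  110.0.0.0/9 (110.0.0.0 - 110.127.255.255) -> DIST2
  110.32.0.0/11 (110.32.0.0 - 110.63.255.255) -> DC-GW
  110.56.0.0/14 (110.56.0.0 - 110.59.255.255) -> MPLS-PE
More-specific entries that do NOT match:
  110.58.118.224/29 (110.58.118.224 - 110.58.118.231) does not contain 110.58.118.240
  110.58.118.160/27 (110.58.118.160 - 110.58.118.191) does not contain 110.58.118.240
  106.58.118.128/25 (106.58.118.128 - 106.58.118.255) does not contain 110.58.118.240
  110.58.116.0/24 (110.58.116.0 - 110.58.116.255) does not contain 110.58.118.240
  110.58.116.0/23 (110.58.116.0 - 110.58.117.255) does not contain 110.58.118.240
  110.58.124.0/22 (110.58.124.0 - 110.58.127.255) does not contain 110.58.118.240
  110.58.80.0/21 (110.58.80.0 - 110.58.87.255) does not contain 110.58.118.240
  110.50.0.0/15 (110.50.0.0 - 110.51.255.255) does not contain 110.58.118.240
Longest matching prefix is /14 -> next hop MPLS-PE.

MPLS-PE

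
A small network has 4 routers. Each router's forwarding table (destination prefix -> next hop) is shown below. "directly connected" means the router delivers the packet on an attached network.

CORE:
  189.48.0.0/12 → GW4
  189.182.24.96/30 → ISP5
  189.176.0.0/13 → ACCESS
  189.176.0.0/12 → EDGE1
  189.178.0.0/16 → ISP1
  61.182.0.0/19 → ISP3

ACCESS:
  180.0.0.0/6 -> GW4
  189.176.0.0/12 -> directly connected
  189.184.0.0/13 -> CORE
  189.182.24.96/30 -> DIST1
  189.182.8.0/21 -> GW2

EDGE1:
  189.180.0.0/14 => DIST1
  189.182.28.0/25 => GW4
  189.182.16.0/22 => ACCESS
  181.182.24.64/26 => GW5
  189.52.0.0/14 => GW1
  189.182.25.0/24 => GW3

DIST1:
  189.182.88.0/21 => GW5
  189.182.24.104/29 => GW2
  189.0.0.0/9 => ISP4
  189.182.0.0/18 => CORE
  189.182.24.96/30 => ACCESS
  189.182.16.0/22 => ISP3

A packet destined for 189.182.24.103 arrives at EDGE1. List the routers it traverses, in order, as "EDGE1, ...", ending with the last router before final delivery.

EDGE1, DIST1, CORE, ACCESS

At EDGE1: longest match for 189.182.24.103 is 189.180.0.0/14 -> DIST1
At DIST1: longest match for 189.182.24.103 is 189.182.0.0/18 -> CORE
At CORE: longest match for 189.182.24.103 is 189.176.0.0/13 -> ACCESS
At ACCESS: longest match for 189.182.24.103 is 189.176.0.0/12 -> directly connected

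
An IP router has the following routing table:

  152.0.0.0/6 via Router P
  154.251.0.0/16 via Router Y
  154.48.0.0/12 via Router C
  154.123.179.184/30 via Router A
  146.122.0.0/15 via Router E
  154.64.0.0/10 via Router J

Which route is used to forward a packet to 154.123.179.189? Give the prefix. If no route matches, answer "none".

Entries matching 154.123.179.189:
  152.0.0.0/6 (152.0.0.0 - 155.255.255.255)
  154.64.0.0/10 (154.64.0.0 - 154.127.255.255)
Most specific is 154.64.0.0/10.

154.64.0.0/10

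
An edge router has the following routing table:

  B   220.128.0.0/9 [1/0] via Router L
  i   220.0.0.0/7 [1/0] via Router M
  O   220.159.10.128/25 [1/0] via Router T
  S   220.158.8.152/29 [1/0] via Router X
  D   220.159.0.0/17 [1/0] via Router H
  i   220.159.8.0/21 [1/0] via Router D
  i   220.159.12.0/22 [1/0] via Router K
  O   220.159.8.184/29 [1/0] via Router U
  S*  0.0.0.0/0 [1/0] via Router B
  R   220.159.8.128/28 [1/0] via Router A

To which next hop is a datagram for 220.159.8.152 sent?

Router D

Routes whose prefix contains 220.159.8.152:
  0.0.0.0/0 (default, matches everything) -> Router B
  220.0.0.0/7 (220.0.0.0 - 221.255.255.255) -> Router M
  220.128.0.0/9 (220.128.0.0 - 220.255.255.255) -> Router L
  220.159.0.0/17 (220.159.0.0 - 220.159.127.255) -> Router H
  220.159.8.0/21 (220.159.8.0 - 220.159.15.255) -> Router D
More-specific entries that do NOT match:
  220.158.8.152/29 (220.158.8.152 - 220.158.8.159) does not contain 220.159.8.152
  220.159.8.184/29 (220.159.8.184 - 220.159.8.191) does not contain 220.159.8.152
  220.159.8.128/28 (220.159.8.128 - 220.159.8.143) does not contain 220.159.8.152
  220.159.10.128/25 (220.159.10.128 - 220.159.10.255) does not contain 220.159.8.152
  220.159.12.0/22 (220.159.12.0 - 220.159.15.255) does not contain 220.159.8.152
Longest matching prefix is /21 -> next hop Router D.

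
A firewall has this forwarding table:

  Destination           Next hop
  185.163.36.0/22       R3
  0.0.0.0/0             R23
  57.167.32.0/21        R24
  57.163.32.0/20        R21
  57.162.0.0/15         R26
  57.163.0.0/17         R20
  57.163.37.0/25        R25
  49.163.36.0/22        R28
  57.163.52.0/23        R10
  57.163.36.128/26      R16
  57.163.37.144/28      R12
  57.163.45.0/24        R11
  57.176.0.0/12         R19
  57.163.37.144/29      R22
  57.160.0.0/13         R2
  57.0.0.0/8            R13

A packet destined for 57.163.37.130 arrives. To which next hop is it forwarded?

R21

Routes whose prefix contains 57.163.37.130:
  0.0.0.0/0 (default, matches everything) -> R23
  57.0.0.0/8 (57.0.0.0 - 57.255.255.255) -> R13
  57.160.0.0/13 (57.160.0.0 - 57.167.255.255) -> R2
  57.162.0.0/15 (57.162.0.0 - 57.163.255.255) -> R26
  57.163.0.0/17 (57.163.0.0 - 57.163.127.255) -> R20
  57.163.32.0/20 (57.163.32.0 - 57.163.47.255) -> R21
More-specific entries that do NOT match:
  57.163.37.144/29 (57.163.37.144 - 57.163.37.151) does not contain 57.163.37.130
  57.163.37.144/28 (57.163.37.144 - 57.163.37.159) does not contain 57.163.37.130
  57.163.36.128/26 (57.163.36.128 - 57.163.36.191) does not contain 57.163.37.130
  57.163.37.0/25 (57.163.37.0 - 57.163.37.127) does not contain 57.163.37.130
  57.163.45.0/24 (57.163.45.0 - 57.163.45.255) does not contain 57.163.37.130
  57.163.52.0/23 (57.163.52.0 - 57.163.53.255) does not contain 57.163.37.130
  185.163.36.0/22 (185.163.36.0 - 185.163.39.255) does not contain 57.163.37.130
  49.163.36.0/22 (49.163.36.0 - 49.163.39.255) does not contain 57.163.37.130
  57.167.32.0/21 (57.167.32.0 - 57.167.39.255) does not contain 57.163.37.130
Longest matching prefix is /20 -> next hop R21.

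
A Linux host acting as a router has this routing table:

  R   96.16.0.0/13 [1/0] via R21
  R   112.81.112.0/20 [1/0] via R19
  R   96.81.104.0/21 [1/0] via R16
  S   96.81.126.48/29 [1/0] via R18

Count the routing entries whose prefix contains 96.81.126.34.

No listed prefix contains 96.81.126.34.
Total matching entries: 0.

0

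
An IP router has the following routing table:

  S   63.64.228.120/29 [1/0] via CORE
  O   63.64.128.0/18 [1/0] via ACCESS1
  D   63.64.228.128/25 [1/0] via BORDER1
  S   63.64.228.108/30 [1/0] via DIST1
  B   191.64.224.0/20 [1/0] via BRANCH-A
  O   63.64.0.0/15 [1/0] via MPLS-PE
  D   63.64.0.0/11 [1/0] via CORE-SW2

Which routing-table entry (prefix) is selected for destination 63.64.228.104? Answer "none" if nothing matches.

63.64.0.0/15

Entries matching 63.64.228.104:
  63.64.0.0/11 (63.64.0.0 - 63.95.255.255)
  63.64.0.0/15 (63.64.0.0 - 63.65.255.255)
Most specific is 63.64.0.0/15.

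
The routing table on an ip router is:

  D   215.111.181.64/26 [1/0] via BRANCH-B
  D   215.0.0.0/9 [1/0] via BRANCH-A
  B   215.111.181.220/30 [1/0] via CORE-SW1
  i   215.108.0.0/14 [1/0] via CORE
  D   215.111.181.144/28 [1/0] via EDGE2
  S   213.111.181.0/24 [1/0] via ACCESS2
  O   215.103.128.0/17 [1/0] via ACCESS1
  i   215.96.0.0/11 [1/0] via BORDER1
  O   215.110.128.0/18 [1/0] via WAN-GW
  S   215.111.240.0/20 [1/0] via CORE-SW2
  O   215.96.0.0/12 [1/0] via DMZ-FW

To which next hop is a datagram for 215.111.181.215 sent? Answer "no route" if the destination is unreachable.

Routes whose prefix contains 215.111.181.215:
  215.0.0.0/9 (215.0.0.0 - 215.127.255.255) -> BRANCH-A
  215.96.0.0/11 (215.96.0.0 - 215.127.255.255) -> BORDER1
  215.96.0.0/12 (215.96.0.0 - 215.111.255.255) -> DMZ-FW
  215.108.0.0/14 (215.108.0.0 - 215.111.255.255) -> CORE
More-specific entries that do NOT match:
  215.111.181.220/30 (215.111.181.220 - 215.111.181.223) does not contain 215.111.181.215
  215.111.181.144/28 (215.111.181.144 - 215.111.181.159) does not contain 215.111.181.215
  215.111.181.64/26 (215.111.181.64 - 215.111.181.127) does not contain 215.111.181.215
  213.111.181.0/24 (213.111.181.0 - 213.111.181.255) does not contain 215.111.181.215
  215.111.240.0/20 (215.111.240.0 - 215.111.255.255) does not contain 215.111.181.215
  215.110.128.0/18 (215.110.128.0 - 215.110.191.255) does not contain 215.111.181.215
  215.103.128.0/17 (215.103.128.0 - 215.103.255.255) does not contain 215.111.181.215
Longest matching prefix is /14 -> next hop CORE.

CORE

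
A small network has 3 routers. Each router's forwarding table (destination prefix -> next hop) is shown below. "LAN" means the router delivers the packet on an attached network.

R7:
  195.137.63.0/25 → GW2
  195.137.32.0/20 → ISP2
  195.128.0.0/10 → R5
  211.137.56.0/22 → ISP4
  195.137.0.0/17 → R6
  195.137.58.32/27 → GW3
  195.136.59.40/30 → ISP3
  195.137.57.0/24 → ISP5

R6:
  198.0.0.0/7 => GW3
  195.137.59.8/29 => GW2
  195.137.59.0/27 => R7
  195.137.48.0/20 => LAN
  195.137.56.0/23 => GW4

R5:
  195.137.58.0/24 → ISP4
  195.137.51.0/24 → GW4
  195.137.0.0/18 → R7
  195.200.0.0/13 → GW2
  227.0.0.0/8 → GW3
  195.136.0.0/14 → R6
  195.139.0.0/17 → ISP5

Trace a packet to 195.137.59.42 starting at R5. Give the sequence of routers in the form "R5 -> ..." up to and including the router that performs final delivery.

At R5: longest match for 195.137.59.42 is 195.137.0.0/18 -> R7
At R7: longest match for 195.137.59.42 is 195.137.0.0/17 -> R6
At R6: longest match for 195.137.59.42 is 195.137.48.0/20 -> LAN

R5 -> R7 -> R6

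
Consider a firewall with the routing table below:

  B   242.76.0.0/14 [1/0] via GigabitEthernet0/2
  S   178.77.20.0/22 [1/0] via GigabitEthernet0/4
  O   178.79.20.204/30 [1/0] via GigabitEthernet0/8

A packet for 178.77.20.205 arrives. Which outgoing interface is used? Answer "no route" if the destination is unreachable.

GigabitEthernet0/4

Routes whose prefix contains 178.77.20.205:
  178.77.20.0/22 (178.77.20.0 - 178.77.23.255) -> GigabitEthernet0/4
More-specific entries that do NOT match:
  178.79.20.204/30 (178.79.20.204 - 178.79.20.207) does not contain 178.77.20.205
Longest matching prefix is /22 -> interface GigabitEthernet0/4.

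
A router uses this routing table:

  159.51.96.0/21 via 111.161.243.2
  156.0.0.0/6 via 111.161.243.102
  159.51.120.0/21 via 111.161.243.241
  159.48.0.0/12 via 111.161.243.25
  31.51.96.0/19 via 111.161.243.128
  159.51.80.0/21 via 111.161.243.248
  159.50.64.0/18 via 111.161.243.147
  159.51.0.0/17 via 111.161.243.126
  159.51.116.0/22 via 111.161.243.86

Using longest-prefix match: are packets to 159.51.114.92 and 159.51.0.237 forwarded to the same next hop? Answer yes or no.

159.51.114.92: longest match 159.51.0.0/17 -> 111.161.243.126
159.51.0.237: longest match 159.51.0.0/17 -> 111.161.243.126

yes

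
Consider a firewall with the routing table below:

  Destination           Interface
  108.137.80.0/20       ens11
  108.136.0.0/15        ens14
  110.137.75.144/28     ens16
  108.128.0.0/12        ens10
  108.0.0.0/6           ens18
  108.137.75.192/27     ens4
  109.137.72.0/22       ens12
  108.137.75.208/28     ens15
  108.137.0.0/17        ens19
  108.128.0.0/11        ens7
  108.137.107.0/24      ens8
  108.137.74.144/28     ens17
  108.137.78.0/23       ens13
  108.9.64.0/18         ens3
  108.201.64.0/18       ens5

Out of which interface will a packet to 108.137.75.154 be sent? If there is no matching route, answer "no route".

ens19

Routes whose prefix contains 108.137.75.154:
  108.0.0.0/6 (108.0.0.0 - 111.255.255.255) -> ens18
  108.128.0.0/11 (108.128.0.0 - 108.159.255.255) -> ens7
  108.128.0.0/12 (108.128.0.0 - 108.143.255.255) -> ens10
  108.136.0.0/15 (108.136.0.0 - 108.137.255.255) -> ens14
  108.137.0.0/17 (108.137.0.0 - 108.137.127.255) -> ens19
More-specific entries that do NOT match:
  110.137.75.144/28 (110.137.75.144 - 110.137.75.159) does not contain 108.137.75.154
  108.137.75.208/28 (108.137.75.208 - 108.137.75.223) does not contain 108.137.75.154
  108.137.74.144/28 (108.137.74.144 - 108.137.74.159) does not contain 108.137.75.154
  108.137.75.192/27 (108.137.75.192 - 108.137.75.223) does not contain 108.137.75.154
  108.137.107.0/24 (108.137.107.0 - 108.137.107.255) does not contain 108.137.75.154
  108.137.78.0/23 (108.137.78.0 - 108.137.79.255) does not contain 108.137.75.154
  109.137.72.0/22 (109.137.72.0 - 109.137.75.255) does not contain 108.137.75.154
  108.137.80.0/20 (108.137.80.0 - 108.137.95.255) does not contain 108.137.75.154
  108.9.64.0/18 (108.9.64.0 - 108.9.127.255) does not contain 108.137.75.154
  108.201.64.0/18 (108.201.64.0 - 108.201.127.255) does not contain 108.137.75.154
Longest matching prefix is /17 -> interface ens19.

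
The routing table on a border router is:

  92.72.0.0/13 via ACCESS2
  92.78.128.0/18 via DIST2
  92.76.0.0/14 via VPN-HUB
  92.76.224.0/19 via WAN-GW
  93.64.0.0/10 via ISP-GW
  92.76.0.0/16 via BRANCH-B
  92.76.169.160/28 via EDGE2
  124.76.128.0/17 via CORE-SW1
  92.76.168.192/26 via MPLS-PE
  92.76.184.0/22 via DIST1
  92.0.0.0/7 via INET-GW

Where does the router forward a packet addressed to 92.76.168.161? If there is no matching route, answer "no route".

BRANCH-B

Routes whose prefix contains 92.76.168.161:
  92.0.0.0/7 (92.0.0.0 - 93.255.255.255) -> INET-GW
  92.72.0.0/13 (92.72.0.0 - 92.79.255.255) -> ACCESS2
  92.76.0.0/14 (92.76.0.0 - 92.79.255.255) -> VPN-HUB
  92.76.0.0/16 (92.76.0.0 - 92.76.255.255) -> BRANCH-B
More-specific entries that do NOT match:
  92.76.169.160/28 (92.76.169.160 - 92.76.169.175) does not contain 92.76.168.161
  92.76.168.192/26 (92.76.168.192 - 92.76.168.255) does not contain 92.76.168.161
  92.76.184.0/22 (92.76.184.0 - 92.76.187.255) does not contain 92.76.168.161
  92.76.224.0/19 (92.76.224.0 - 92.76.255.255) does not contain 92.76.168.161
  92.78.128.0/18 (92.78.128.0 - 92.78.191.255) does not contain 92.76.168.161
  124.76.128.0/17 (124.76.128.0 - 124.76.255.255) does not contain 92.76.168.161
Longest matching prefix is /16 -> next hop BRANCH-B.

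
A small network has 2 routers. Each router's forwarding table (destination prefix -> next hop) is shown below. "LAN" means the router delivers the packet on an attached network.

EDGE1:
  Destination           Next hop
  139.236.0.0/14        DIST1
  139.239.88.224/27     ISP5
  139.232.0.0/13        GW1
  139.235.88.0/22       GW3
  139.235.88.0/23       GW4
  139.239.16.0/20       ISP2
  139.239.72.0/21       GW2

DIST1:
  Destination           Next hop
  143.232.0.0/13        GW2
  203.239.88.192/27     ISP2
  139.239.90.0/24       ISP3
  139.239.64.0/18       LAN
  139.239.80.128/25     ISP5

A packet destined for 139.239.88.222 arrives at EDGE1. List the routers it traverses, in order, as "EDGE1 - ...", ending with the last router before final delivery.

At EDGE1: longest match for 139.239.88.222 is 139.236.0.0/14 -> DIST1
At DIST1: longest match for 139.239.88.222 is 139.239.64.0/18 -> LAN

EDGE1 - DIST1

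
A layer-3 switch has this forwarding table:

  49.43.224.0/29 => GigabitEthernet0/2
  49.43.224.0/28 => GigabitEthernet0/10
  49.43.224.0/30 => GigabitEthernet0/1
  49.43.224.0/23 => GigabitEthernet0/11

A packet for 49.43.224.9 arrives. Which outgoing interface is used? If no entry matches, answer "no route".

Routes whose prefix contains 49.43.224.9:
  49.43.224.0/23 (49.43.224.0 - 49.43.225.255) -> GigabitEthernet0/11
  49.43.224.0/28 (49.43.224.0 - 49.43.224.15) -> GigabitEthernet0/10
More-specific entries that do NOT match:
  49.43.224.0/30 (49.43.224.0 - 49.43.224.3) does not contain 49.43.224.9
  49.43.224.0/29 (49.43.224.0 - 49.43.224.7) does not contain 49.43.224.9
Longest matching prefix is /28 -> interface GigabitEthernet0/10.

GigabitEthernet0/10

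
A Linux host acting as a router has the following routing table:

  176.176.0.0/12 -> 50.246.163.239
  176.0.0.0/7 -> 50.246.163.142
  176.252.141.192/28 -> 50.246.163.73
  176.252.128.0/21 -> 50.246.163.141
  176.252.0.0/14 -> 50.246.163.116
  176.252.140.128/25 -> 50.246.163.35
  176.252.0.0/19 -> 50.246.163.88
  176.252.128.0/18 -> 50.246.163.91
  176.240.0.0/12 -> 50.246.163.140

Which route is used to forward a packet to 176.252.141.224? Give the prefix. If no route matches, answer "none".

176.252.128.0/18

Entries matching 176.252.141.224:
  176.0.0.0/7 (176.0.0.0 - 177.255.255.255)
  176.240.0.0/12 (176.240.0.0 - 176.255.255.255)
  176.252.0.0/14 (176.252.0.0 - 176.255.255.255)
  176.252.128.0/18 (176.252.128.0 - 176.252.191.255)
Most specific is 176.252.128.0/18.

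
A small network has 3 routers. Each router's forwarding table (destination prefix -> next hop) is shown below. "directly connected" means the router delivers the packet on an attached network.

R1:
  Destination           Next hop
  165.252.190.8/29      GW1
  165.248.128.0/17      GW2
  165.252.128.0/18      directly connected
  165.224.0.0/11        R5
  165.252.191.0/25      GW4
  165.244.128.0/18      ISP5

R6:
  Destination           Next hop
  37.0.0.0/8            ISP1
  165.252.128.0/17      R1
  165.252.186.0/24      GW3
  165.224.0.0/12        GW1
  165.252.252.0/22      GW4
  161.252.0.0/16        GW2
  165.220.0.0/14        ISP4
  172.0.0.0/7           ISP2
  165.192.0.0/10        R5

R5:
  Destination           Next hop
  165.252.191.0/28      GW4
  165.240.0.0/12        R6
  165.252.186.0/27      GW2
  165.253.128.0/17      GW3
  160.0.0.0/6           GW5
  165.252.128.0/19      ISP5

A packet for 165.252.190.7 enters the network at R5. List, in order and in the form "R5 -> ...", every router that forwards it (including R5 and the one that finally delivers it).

R5 -> R6 -> R1

At R5: longest match for 165.252.190.7 is 165.240.0.0/12 -> R6
At R6: longest match for 165.252.190.7 is 165.252.128.0/17 -> R1
At R1: longest match for 165.252.190.7 is 165.252.128.0/18 -> directly connected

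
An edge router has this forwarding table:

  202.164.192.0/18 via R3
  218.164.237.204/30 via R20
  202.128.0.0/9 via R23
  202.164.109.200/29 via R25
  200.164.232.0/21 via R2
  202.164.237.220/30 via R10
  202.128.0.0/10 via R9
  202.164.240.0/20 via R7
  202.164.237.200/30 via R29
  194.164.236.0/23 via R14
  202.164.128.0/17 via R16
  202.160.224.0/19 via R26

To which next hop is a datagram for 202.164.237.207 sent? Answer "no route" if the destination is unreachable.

R3

Routes whose prefix contains 202.164.237.207:
  202.128.0.0/9 (202.128.0.0 - 202.255.255.255) -> R23
  202.128.0.0/10 (202.128.0.0 - 202.191.255.255) -> R9
  202.164.128.0/17 (202.164.128.0 - 202.164.255.255) -> R16
  202.164.192.0/18 (202.164.192.0 - 202.164.255.255) -> R3
More-specific entries that do NOT match:
  218.164.237.204/30 (218.164.237.204 - 218.164.237.207) does not contain 202.164.237.207
  202.164.237.220/30 (202.164.237.220 - 202.164.237.223) does not contain 202.164.237.207
  202.164.237.200/30 (202.164.237.200 - 202.164.237.203) does not contain 202.164.237.207
  202.164.109.200/29 (202.164.109.200 - 202.164.109.207) does not contain 202.164.237.207
  194.164.236.0/23 (194.164.236.0 - 194.164.237.255) does not contain 202.164.237.207
  200.164.232.0/21 (200.164.232.0 - 200.164.239.255) does not contain 202.164.237.207
  202.164.240.0/20 (202.164.240.0 - 202.164.255.255) does not contain 202.164.237.207
  202.160.224.0/19 (202.160.224.0 - 202.160.255.255) does not contain 202.164.237.207
Longest matching prefix is /18 -> next hop R3.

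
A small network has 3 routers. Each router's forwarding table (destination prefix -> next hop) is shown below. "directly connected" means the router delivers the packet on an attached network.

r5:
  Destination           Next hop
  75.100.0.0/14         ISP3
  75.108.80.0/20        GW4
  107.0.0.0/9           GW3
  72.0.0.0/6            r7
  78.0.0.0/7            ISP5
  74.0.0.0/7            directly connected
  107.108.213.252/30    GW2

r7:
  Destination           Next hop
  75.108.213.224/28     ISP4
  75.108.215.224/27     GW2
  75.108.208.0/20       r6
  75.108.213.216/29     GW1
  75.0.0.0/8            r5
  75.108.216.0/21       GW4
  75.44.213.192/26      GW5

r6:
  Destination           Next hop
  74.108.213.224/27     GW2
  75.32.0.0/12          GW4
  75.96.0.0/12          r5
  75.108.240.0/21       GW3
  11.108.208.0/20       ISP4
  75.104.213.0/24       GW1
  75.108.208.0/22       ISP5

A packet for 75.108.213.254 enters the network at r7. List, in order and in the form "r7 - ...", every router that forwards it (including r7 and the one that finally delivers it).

At r7: longest match for 75.108.213.254 is 75.108.208.0/20 -> r6
At r6: longest match for 75.108.213.254 is 75.96.0.0/12 -> r5
At r5: longest match for 75.108.213.254 is 74.0.0.0/7 -> directly connected

r7 - r6 - r5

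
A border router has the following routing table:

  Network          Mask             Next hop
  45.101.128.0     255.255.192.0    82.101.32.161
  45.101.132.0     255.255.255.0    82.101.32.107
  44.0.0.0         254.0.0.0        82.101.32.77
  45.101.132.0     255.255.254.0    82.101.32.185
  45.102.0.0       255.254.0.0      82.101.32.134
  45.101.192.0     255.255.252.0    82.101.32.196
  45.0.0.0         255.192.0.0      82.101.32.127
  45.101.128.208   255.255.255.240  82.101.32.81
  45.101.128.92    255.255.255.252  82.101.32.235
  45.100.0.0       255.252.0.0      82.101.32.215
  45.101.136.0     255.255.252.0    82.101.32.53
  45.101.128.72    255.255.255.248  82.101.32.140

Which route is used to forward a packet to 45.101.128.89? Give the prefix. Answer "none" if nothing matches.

45.101.128.0/18

Entries matching 45.101.128.89:
  44.0.0.0/7 (44.0.0.0 - 45.255.255.255)
  45.100.0.0/14 (45.100.0.0 - 45.103.255.255)
  45.101.128.0/18 (45.101.128.0 - 45.101.191.255)
Most specific is 45.101.128.0/18.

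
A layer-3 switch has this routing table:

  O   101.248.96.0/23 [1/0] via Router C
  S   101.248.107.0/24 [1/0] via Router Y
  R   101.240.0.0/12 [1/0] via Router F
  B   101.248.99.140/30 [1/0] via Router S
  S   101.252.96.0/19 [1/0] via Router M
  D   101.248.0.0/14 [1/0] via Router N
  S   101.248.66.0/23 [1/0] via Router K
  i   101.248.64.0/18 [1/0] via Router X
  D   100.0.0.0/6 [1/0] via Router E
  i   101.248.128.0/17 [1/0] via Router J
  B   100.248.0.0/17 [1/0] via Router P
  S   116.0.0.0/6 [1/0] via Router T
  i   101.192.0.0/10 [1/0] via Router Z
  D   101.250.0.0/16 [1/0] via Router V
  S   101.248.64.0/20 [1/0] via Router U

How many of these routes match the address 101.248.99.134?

5

Prefixes containing 101.248.99.134:
  100.0.0.0/6 (100.0.0.0 - 103.255.255.255)
  101.192.0.0/10 (101.192.0.0 - 101.255.255.255)
  101.240.0.0/12 (101.240.0.0 - 101.255.255.255)
  101.248.0.0/14 (101.248.0.0 - 101.251.255.255)
  101.248.64.0/18 (101.248.64.0 - 101.248.127.255)
Total matching entries: 5.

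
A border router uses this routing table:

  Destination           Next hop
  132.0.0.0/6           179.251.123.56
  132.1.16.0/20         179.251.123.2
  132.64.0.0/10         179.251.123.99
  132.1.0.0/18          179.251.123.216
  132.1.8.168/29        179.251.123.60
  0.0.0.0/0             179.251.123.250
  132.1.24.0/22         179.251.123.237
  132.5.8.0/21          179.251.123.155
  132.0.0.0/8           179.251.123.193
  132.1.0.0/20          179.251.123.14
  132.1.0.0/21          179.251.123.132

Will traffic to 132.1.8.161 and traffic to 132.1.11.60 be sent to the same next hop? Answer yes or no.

132.1.8.161: longest match 132.1.0.0/20 -> 179.251.123.14
132.1.11.60: longest match 132.1.0.0/20 -> 179.251.123.14

yes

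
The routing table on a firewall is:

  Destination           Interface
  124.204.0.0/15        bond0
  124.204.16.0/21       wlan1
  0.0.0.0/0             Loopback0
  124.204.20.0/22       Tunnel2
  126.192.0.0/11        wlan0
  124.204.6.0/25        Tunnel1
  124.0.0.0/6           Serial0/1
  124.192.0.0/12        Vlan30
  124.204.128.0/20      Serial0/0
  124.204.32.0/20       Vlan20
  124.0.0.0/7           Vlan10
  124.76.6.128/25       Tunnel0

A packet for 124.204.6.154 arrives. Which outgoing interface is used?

bond0

Routes whose prefix contains 124.204.6.154:
  0.0.0.0/0 (default, matches everything) -> Loopback0
  124.0.0.0/6 (124.0.0.0 - 127.255.255.255) -> Serial0/1
  124.0.0.0/7 (124.0.0.0 - 125.255.255.255) -> Vlan10
  124.192.0.0/12 (124.192.0.0 - 124.207.255.255) -> Vlan30
  124.204.0.0/15 (124.204.0.0 - 124.205.255.255) -> bond0
More-specific entries that do NOT match:
  124.204.6.0/25 (124.204.6.0 - 124.204.6.127) does not contain 124.204.6.154
  124.76.6.128/25 (124.76.6.128 - 124.76.6.255) does not contain 124.204.6.154
  124.204.20.0/22 (124.204.20.0 - 124.204.23.255) does not contain 124.204.6.154
  124.204.16.0/21 (124.204.16.0 - 124.204.23.255) does not contain 124.204.6.154
  124.204.128.0/20 (124.204.128.0 - 124.204.143.255) does not contain 124.204.6.154
  124.204.32.0/20 (124.204.32.0 - 124.204.47.255) does not contain 124.204.6.154
Longest matching prefix is /15 -> interface bond0.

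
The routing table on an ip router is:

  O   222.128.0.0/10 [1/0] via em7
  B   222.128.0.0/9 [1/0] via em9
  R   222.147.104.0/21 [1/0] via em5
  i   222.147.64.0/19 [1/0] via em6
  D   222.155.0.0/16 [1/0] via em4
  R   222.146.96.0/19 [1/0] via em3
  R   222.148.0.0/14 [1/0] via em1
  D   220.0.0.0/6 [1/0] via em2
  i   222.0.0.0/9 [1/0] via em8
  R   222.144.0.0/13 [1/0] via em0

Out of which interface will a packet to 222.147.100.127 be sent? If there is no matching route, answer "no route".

em0

Routes whose prefix contains 222.147.100.127:
  220.0.0.0/6 (220.0.0.0 - 223.255.255.255) -> em2
  222.128.0.0/9 (222.128.0.0 - 222.255.255.255) -> em9
  222.128.0.0/10 (222.128.0.0 - 222.191.255.255) -> em7
  222.144.0.0/13 (222.144.0.0 - 222.151.255.255) -> em0
More-specific entries that do NOT match:
  222.147.104.0/21 (222.147.104.0 - 222.147.111.255) does not contain 222.147.100.127
  222.147.64.0/19 (222.147.64.0 - 222.147.95.255) does not contain 222.147.100.127
  222.146.96.0/19 (222.146.96.0 - 222.146.127.255) does not contain 222.147.100.127
  222.155.0.0/16 (222.155.0.0 - 222.155.255.255) does not contain 222.147.100.127
  222.148.0.0/14 (222.148.0.0 - 222.151.255.255) does not contain 222.147.100.127
Longest matching prefix is /13 -> interface em0.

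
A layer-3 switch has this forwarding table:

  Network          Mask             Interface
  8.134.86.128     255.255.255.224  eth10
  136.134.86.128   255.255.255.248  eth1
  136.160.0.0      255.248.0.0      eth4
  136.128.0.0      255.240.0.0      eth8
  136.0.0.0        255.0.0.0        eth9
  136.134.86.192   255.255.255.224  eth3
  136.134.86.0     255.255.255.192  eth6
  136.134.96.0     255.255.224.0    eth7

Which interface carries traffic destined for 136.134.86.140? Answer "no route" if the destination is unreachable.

eth8

Routes whose prefix contains 136.134.86.140:
  136.0.0.0/8 (136.0.0.0 - 136.255.255.255) -> eth9
  136.128.0.0/12 (136.128.0.0 - 136.143.255.255) -> eth8
More-specific entries that do NOT match:
  136.134.86.128/29 (136.134.86.128 - 136.134.86.135) does not contain 136.134.86.140
  8.134.86.128/27 (8.134.86.128 - 8.134.86.159) does not contain 136.134.86.140
  136.134.86.192/27 (136.134.86.192 - 136.134.86.223) does not contain 136.134.86.140
  136.134.86.0/26 (136.134.86.0 - 136.134.86.63) does not contain 136.134.86.140
  136.134.96.0/19 (136.134.96.0 - 136.134.127.255) does not contain 136.134.86.140
  136.160.0.0/13 (136.160.0.0 - 136.167.255.255) does not contain 136.134.86.140
Longest matching prefix is /12 -> interface eth8.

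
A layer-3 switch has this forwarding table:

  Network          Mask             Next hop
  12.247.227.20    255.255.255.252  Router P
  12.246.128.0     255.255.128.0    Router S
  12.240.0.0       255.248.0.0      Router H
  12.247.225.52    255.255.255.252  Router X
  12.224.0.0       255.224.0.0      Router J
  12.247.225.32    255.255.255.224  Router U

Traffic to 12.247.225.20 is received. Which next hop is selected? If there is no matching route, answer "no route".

Routes whose prefix contains 12.247.225.20:
  12.224.0.0/11 (12.224.0.0 - 12.255.255.255) -> Router J
  12.240.0.0/13 (12.240.0.0 - 12.247.255.255) -> Router H
More-specific entries that do NOT match:
  12.247.227.20/30 (12.247.227.20 - 12.247.227.23) does not contain 12.247.225.20
  12.247.225.52/30 (12.247.225.52 - 12.247.225.55) does not contain 12.247.225.20
  12.247.225.32/27 (12.247.225.32 - 12.247.225.63) does not contain 12.247.225.20
  12.246.128.0/17 (12.246.128.0 - 12.246.255.255) does not contain 12.247.225.20
Longest matching prefix is /13 -> next hop Router H.

Router H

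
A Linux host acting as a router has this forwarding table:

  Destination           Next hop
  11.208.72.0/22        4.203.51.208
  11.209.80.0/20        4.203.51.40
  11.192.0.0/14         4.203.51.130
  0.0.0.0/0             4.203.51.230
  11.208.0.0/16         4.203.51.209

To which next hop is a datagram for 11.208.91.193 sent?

4.203.51.209

Routes whose prefix contains 11.208.91.193:
  0.0.0.0/0 (default, matches everything) -> 4.203.51.230
  11.208.0.0/16 (11.208.0.0 - 11.208.255.255) -> 4.203.51.209
More-specific entries that do NOT match:
  11.208.72.0/22 (11.208.72.0 - 11.208.75.255) does not contain 11.208.91.193
  11.209.80.0/20 (11.209.80.0 - 11.209.95.255) does not contain 11.208.91.193
Longest matching prefix is /16 -> next hop 4.203.51.209.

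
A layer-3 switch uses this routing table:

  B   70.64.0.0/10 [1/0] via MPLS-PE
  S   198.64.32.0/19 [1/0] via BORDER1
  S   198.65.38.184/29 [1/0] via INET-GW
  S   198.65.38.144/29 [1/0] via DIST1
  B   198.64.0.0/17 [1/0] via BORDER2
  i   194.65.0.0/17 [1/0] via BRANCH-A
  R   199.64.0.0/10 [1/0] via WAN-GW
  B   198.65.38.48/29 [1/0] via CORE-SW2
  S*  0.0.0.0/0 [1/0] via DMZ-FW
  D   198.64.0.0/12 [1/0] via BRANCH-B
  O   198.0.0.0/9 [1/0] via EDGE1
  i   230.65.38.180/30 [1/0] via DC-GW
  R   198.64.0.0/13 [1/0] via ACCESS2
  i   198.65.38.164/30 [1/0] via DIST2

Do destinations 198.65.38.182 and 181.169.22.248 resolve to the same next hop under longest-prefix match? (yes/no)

198.65.38.182: longest match 198.64.0.0/13 -> ACCESS2
181.169.22.248: longest match 0.0.0.0/0 -> DMZ-FW

no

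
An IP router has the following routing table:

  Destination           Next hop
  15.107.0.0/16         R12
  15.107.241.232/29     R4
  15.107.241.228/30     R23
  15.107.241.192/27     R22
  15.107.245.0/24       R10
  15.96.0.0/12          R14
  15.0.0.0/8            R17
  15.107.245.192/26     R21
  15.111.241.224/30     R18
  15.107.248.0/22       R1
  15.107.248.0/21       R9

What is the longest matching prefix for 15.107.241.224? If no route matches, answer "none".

Entries matching 15.107.241.224:
  15.0.0.0/8 (15.0.0.0 - 15.255.255.255)
  15.96.0.0/12 (15.96.0.0 - 15.111.255.255)
  15.107.0.0/16 (15.107.0.0 - 15.107.255.255)
Most specific is 15.107.0.0/16.

15.107.0.0/16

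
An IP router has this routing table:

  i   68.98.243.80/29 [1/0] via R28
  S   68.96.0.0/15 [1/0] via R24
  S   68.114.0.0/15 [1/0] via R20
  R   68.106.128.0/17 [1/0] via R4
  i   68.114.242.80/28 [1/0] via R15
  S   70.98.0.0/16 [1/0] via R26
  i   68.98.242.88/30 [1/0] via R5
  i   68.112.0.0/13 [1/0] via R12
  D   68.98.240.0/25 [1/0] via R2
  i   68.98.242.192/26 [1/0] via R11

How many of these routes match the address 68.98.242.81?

No listed prefix contains 68.98.242.81.
Total matching entries: 0.

0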